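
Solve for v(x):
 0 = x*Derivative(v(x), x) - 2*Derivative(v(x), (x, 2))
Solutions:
 v(x) = C1 + C2*erfi(x/2)


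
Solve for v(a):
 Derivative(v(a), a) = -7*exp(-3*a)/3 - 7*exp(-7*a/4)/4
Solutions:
 v(a) = C1 + 7*exp(-3*a)/9 + exp(-7*a/4)


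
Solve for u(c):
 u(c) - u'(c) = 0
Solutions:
 u(c) = C1*exp(c)


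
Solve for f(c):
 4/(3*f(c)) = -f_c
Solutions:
 f(c) = -sqrt(C1 - 24*c)/3
 f(c) = sqrt(C1 - 24*c)/3


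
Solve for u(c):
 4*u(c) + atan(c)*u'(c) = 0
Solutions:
 u(c) = C1*exp(-4*Integral(1/atan(c), c))


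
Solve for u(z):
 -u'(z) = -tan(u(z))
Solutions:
 u(z) = pi - asin(C1*exp(z))
 u(z) = asin(C1*exp(z))


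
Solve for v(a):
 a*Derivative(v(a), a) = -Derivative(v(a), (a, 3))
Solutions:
 v(a) = C1 + Integral(C2*airyai(-a) + C3*airybi(-a), a)


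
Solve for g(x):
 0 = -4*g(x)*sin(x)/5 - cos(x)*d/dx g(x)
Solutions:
 g(x) = C1*cos(x)^(4/5)


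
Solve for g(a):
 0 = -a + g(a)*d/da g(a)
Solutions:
 g(a) = -sqrt(C1 + a^2)
 g(a) = sqrt(C1 + a^2)


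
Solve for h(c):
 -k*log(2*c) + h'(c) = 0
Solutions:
 h(c) = C1 + c*k*log(c) - c*k + c*k*log(2)


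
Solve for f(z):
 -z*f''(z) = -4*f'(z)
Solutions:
 f(z) = C1 + C2*z^5


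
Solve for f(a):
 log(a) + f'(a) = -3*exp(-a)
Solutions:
 f(a) = C1 - a*log(a) + a + 3*exp(-a)


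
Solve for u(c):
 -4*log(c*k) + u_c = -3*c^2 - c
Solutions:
 u(c) = C1 - c^3 - c^2/2 + 4*c*log(c*k) - 4*c


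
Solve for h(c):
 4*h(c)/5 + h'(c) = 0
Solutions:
 h(c) = C1*exp(-4*c/5)


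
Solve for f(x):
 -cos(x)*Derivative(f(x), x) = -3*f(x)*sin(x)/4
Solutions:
 f(x) = C1/cos(x)^(3/4)


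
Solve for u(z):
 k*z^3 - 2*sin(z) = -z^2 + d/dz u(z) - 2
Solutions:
 u(z) = C1 + k*z^4/4 + z^3/3 + 2*z + 2*cos(z)


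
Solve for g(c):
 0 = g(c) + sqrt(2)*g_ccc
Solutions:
 g(c) = C3*exp(-2^(5/6)*c/2) + (C1*sin(2^(5/6)*sqrt(3)*c/4) + C2*cos(2^(5/6)*sqrt(3)*c/4))*exp(2^(5/6)*c/4)


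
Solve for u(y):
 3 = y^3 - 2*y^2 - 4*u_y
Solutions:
 u(y) = C1 + y^4/16 - y^3/6 - 3*y/4


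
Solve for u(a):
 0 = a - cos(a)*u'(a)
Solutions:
 u(a) = C1 + Integral(a/cos(a), a)


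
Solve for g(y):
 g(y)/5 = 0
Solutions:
 g(y) = 0


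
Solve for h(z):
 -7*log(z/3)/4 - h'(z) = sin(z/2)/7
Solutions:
 h(z) = C1 - 7*z*log(z)/4 + 7*z/4 + 7*z*log(3)/4 + 2*cos(z/2)/7


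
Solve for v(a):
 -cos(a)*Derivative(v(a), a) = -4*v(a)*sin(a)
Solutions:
 v(a) = C1/cos(a)^4


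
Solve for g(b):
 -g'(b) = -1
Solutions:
 g(b) = C1 + b


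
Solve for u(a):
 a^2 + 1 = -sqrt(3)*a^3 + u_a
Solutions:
 u(a) = C1 + sqrt(3)*a^4/4 + a^3/3 + a


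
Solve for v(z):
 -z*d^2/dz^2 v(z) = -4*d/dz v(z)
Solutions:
 v(z) = C1 + C2*z^5


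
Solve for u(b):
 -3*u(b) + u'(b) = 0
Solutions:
 u(b) = C1*exp(3*b)


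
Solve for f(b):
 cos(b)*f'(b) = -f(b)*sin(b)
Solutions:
 f(b) = C1*cos(b)


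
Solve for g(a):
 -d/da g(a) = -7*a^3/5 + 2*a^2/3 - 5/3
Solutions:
 g(a) = C1 + 7*a^4/20 - 2*a^3/9 + 5*a/3


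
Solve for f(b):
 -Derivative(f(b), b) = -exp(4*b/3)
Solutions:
 f(b) = C1 + 3*exp(4*b/3)/4


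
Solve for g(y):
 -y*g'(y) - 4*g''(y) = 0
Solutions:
 g(y) = C1 + C2*erf(sqrt(2)*y/4)


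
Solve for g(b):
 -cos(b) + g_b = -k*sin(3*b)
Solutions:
 g(b) = C1 + k*cos(3*b)/3 + sin(b)


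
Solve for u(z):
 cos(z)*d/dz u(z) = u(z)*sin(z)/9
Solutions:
 u(z) = C1/cos(z)^(1/9)


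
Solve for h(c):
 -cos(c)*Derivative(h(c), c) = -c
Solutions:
 h(c) = C1 + Integral(c/cos(c), c)


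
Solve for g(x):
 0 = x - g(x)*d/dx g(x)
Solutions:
 g(x) = -sqrt(C1 + x^2)
 g(x) = sqrt(C1 + x^2)


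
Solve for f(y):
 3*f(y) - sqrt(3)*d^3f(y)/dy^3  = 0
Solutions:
 f(y) = C3*exp(3^(1/6)*y) + (C1*sin(3^(2/3)*y/2) + C2*cos(3^(2/3)*y/2))*exp(-3^(1/6)*y/2)


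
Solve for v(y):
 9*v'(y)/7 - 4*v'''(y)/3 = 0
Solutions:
 v(y) = C1 + C2*exp(-3*sqrt(21)*y/14) + C3*exp(3*sqrt(21)*y/14)


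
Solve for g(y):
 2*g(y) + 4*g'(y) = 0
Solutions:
 g(y) = C1*exp(-y/2)


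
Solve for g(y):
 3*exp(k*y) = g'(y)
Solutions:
 g(y) = C1 + 3*exp(k*y)/k


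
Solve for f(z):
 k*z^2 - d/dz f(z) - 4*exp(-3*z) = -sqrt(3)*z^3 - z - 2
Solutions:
 f(z) = C1 + k*z^3/3 + sqrt(3)*z^4/4 + z^2/2 + 2*z + 4*exp(-3*z)/3


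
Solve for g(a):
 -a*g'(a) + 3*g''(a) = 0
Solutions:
 g(a) = C1 + C2*erfi(sqrt(6)*a/6)


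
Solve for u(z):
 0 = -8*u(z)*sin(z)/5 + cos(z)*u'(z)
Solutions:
 u(z) = C1/cos(z)^(8/5)


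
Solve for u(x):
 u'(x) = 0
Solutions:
 u(x) = C1


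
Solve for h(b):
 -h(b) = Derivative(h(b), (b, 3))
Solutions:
 h(b) = C3*exp(-b) + (C1*sin(sqrt(3)*b/2) + C2*cos(sqrt(3)*b/2))*exp(b/2)


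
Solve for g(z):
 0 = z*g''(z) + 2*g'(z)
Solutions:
 g(z) = C1 + C2/z


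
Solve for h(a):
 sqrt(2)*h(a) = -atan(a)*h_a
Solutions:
 h(a) = C1*exp(-sqrt(2)*Integral(1/atan(a), a))


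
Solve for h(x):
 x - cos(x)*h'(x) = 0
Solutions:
 h(x) = C1 + Integral(x/cos(x), x)


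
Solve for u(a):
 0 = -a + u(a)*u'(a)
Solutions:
 u(a) = -sqrt(C1 + a^2)
 u(a) = sqrt(C1 + a^2)


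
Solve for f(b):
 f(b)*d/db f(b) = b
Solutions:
 f(b) = -sqrt(C1 + b^2)
 f(b) = sqrt(C1 + b^2)


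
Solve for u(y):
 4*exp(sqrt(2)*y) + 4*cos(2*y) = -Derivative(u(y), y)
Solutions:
 u(y) = C1 - 2*sqrt(2)*exp(sqrt(2)*y) - 2*sin(2*y)


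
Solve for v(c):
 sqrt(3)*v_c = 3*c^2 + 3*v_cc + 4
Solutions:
 v(c) = C1 + C2*exp(sqrt(3)*c/3) + sqrt(3)*c^3/3 + 3*c^2 + 22*sqrt(3)*c/3


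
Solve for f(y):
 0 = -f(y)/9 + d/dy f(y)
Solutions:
 f(y) = C1*exp(y/9)


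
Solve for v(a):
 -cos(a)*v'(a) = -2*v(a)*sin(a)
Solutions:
 v(a) = C1/cos(a)^2


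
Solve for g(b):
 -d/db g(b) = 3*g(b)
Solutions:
 g(b) = C1*exp(-3*b)


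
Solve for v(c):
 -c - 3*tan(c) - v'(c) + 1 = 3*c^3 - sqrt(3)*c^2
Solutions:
 v(c) = C1 - 3*c^4/4 + sqrt(3)*c^3/3 - c^2/2 + c + 3*log(cos(c))


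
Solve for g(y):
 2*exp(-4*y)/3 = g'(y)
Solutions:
 g(y) = C1 - exp(-4*y)/6


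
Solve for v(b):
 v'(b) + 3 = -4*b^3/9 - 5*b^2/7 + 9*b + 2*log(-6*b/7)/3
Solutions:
 v(b) = C1 - b^4/9 - 5*b^3/21 + 9*b^2/2 + 2*b*log(-b)/3 + b*(-11 - 2*log(7) + 2*log(6))/3


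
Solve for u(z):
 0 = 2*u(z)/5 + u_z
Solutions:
 u(z) = C1*exp(-2*z/5)


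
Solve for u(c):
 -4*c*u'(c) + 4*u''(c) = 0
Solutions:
 u(c) = C1 + C2*erfi(sqrt(2)*c/2)


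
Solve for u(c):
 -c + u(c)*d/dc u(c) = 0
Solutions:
 u(c) = -sqrt(C1 + c^2)
 u(c) = sqrt(C1 + c^2)


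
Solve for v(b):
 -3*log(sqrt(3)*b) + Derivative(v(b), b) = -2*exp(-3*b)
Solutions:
 v(b) = C1 + 3*b*log(b) + b*(-3 + 3*log(3)/2) + 2*exp(-3*b)/3


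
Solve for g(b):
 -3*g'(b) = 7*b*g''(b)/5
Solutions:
 g(b) = C1 + C2/b^(8/7)


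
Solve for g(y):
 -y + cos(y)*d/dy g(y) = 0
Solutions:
 g(y) = C1 + Integral(y/cos(y), y)


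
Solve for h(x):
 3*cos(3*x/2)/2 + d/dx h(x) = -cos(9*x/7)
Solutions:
 h(x) = C1 - 7*sin(9*x/7)/9 - sin(3*x/2)


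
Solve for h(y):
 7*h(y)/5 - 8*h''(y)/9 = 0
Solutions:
 h(y) = C1*exp(-3*sqrt(70)*y/20) + C2*exp(3*sqrt(70)*y/20)


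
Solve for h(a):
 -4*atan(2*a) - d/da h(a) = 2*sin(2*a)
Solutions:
 h(a) = C1 - 4*a*atan(2*a) + log(4*a^2 + 1) + cos(2*a)


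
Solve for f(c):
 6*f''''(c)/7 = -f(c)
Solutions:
 f(c) = (C1*sin(14^(1/4)*3^(3/4)*c/6) + C2*cos(14^(1/4)*3^(3/4)*c/6))*exp(-14^(1/4)*3^(3/4)*c/6) + (C3*sin(14^(1/4)*3^(3/4)*c/6) + C4*cos(14^(1/4)*3^(3/4)*c/6))*exp(14^(1/4)*3^(3/4)*c/6)


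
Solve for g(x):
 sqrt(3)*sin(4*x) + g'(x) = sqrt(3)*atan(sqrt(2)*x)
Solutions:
 g(x) = C1 + sqrt(3)*(x*atan(sqrt(2)*x) - sqrt(2)*log(2*x^2 + 1)/4) + sqrt(3)*cos(4*x)/4


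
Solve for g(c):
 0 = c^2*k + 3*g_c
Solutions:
 g(c) = C1 - c^3*k/9


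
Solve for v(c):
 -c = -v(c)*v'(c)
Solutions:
 v(c) = -sqrt(C1 + c^2)
 v(c) = sqrt(C1 + c^2)


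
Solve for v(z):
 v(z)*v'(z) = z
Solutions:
 v(z) = -sqrt(C1 + z^2)
 v(z) = sqrt(C1 + z^2)


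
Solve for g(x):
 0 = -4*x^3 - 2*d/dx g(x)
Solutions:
 g(x) = C1 - x^4/2


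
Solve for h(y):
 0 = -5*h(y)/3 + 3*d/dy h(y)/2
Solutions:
 h(y) = C1*exp(10*y/9)


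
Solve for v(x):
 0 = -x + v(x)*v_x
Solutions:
 v(x) = -sqrt(C1 + x^2)
 v(x) = sqrt(C1 + x^2)


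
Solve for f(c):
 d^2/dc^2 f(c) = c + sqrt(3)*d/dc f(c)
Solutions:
 f(c) = C1 + C2*exp(sqrt(3)*c) - sqrt(3)*c^2/6 - c/3


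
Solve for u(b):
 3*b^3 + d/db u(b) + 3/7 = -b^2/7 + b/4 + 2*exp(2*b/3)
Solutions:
 u(b) = C1 - 3*b^4/4 - b^3/21 + b^2/8 - 3*b/7 + 3*exp(2*b/3)


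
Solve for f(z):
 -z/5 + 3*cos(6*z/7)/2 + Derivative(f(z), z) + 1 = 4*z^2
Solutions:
 f(z) = C1 + 4*z^3/3 + z^2/10 - z - 7*sin(6*z/7)/4


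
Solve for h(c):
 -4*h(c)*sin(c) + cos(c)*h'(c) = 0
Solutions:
 h(c) = C1/cos(c)^4


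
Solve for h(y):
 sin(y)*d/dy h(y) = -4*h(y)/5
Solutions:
 h(y) = C1*(cos(y) + 1)^(2/5)/(cos(y) - 1)^(2/5)


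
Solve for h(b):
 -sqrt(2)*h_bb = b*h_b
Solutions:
 h(b) = C1 + C2*erf(2^(1/4)*b/2)


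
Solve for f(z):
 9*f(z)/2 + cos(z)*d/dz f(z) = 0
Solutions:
 f(z) = C1*(sin(z) - 1)^(1/4)*(sin(z)^2 - 2*sin(z) + 1)/((sin(z) + 1)^(1/4)*(sin(z)^2 + 2*sin(z) + 1))


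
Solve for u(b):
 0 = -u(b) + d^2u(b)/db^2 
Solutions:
 u(b) = C1*exp(-b) + C2*exp(b)


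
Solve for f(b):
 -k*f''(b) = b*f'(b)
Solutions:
 f(b) = C1 + C2*sqrt(k)*erf(sqrt(2)*b*sqrt(1/k)/2)


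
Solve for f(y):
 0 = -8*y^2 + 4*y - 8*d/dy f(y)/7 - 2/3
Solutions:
 f(y) = C1 - 7*y^3/3 + 7*y^2/4 - 7*y/12


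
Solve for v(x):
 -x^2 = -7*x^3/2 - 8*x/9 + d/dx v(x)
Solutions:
 v(x) = C1 + 7*x^4/8 - x^3/3 + 4*x^2/9


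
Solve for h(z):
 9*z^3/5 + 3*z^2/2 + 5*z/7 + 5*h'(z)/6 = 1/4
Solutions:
 h(z) = C1 - 27*z^4/50 - 3*z^3/5 - 3*z^2/7 + 3*z/10


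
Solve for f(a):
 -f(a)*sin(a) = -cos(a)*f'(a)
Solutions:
 f(a) = C1/cos(a)


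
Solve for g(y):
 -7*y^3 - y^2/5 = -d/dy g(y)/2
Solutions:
 g(y) = C1 + 7*y^4/2 + 2*y^3/15


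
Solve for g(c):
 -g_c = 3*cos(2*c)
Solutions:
 g(c) = C1 - 3*sin(2*c)/2


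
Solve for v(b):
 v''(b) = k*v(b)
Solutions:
 v(b) = C1*exp(-b*sqrt(k)) + C2*exp(b*sqrt(k))


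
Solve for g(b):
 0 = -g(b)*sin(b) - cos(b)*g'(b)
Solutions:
 g(b) = C1*cos(b)


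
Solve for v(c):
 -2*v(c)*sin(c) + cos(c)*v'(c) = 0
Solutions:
 v(c) = C1/cos(c)^2


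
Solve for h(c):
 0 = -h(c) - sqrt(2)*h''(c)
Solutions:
 h(c) = C1*sin(2^(3/4)*c/2) + C2*cos(2^(3/4)*c/2)


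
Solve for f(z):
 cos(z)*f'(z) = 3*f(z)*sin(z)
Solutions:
 f(z) = C1/cos(z)^3


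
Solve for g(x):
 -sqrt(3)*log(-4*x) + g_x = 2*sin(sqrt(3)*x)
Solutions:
 g(x) = C1 + sqrt(3)*x*(log(-x) - 1) + 2*sqrt(3)*x*log(2) - 2*sqrt(3)*cos(sqrt(3)*x)/3


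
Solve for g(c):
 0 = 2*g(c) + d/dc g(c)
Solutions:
 g(c) = C1*exp(-2*c)


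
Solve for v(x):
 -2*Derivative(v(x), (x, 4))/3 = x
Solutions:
 v(x) = C1 + C2*x + C3*x^2 + C4*x^3 - x^5/80


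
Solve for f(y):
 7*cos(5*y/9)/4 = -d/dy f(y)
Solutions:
 f(y) = C1 - 63*sin(5*y/9)/20


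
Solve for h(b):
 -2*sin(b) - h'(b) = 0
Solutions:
 h(b) = C1 + 2*cos(b)


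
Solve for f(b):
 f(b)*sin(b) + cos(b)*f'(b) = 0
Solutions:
 f(b) = C1*cos(b)


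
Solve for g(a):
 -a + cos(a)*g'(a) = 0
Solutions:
 g(a) = C1 + Integral(a/cos(a), a)


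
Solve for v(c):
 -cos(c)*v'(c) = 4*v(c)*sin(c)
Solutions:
 v(c) = C1*cos(c)^4


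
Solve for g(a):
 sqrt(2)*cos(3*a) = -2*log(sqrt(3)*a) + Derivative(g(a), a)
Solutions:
 g(a) = C1 + 2*a*log(a) - 2*a + a*log(3) + sqrt(2)*sin(3*a)/3


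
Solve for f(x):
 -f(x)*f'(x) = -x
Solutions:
 f(x) = -sqrt(C1 + x^2)
 f(x) = sqrt(C1 + x^2)


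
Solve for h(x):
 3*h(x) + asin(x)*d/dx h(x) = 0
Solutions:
 h(x) = C1*exp(-3*Integral(1/asin(x), x))


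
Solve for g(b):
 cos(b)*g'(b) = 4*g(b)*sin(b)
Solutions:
 g(b) = C1/cos(b)^4


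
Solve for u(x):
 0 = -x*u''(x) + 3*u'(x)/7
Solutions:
 u(x) = C1 + C2*x^(10/7)


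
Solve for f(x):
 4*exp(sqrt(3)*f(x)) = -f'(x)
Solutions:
 f(x) = sqrt(3)*(2*log(1/(C1 + 4*x)) - log(3))/6


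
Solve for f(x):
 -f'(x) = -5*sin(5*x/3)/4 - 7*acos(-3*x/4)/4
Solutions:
 f(x) = C1 + 7*x*acos(-3*x/4)/4 + 7*sqrt(16 - 9*x^2)/12 - 3*cos(5*x/3)/4


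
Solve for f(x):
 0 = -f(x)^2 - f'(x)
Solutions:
 f(x) = 1/(C1 + x)


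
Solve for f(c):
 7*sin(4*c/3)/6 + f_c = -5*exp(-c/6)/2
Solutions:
 f(c) = C1 + 7*cos(4*c/3)/8 + 15*exp(-c/6)


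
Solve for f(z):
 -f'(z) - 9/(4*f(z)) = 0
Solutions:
 f(z) = -sqrt(C1 - 18*z)/2
 f(z) = sqrt(C1 - 18*z)/2


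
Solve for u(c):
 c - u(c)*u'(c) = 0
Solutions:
 u(c) = -sqrt(C1 + c^2)
 u(c) = sqrt(C1 + c^2)


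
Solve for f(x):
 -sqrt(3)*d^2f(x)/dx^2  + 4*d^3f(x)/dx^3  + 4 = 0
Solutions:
 f(x) = C1 + C2*x + C3*exp(sqrt(3)*x/4) + 2*sqrt(3)*x^2/3


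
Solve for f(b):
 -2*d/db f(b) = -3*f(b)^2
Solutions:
 f(b) = -2/(C1 + 3*b)


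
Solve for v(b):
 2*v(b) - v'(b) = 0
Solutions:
 v(b) = C1*exp(2*b)


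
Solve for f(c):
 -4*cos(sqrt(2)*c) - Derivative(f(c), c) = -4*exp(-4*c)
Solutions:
 f(c) = C1 - 2*sqrt(2)*sin(sqrt(2)*c) - exp(-4*c)


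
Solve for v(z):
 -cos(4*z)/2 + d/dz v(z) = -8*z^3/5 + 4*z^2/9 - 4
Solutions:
 v(z) = C1 - 2*z^4/5 + 4*z^3/27 - 4*z + sin(4*z)/8


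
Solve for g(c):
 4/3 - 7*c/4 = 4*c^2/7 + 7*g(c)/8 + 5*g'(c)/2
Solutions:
 g(c) = C1*exp(-7*c/20) - 32*c^2/49 + 594*c/343 - 24664/7203


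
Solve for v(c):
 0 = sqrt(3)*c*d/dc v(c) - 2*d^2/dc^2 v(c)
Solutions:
 v(c) = C1 + C2*erfi(3^(1/4)*c/2)


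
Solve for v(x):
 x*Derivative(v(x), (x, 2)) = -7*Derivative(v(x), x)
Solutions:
 v(x) = C1 + C2/x^6


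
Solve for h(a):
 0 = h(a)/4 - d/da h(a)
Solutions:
 h(a) = C1*exp(a/4)


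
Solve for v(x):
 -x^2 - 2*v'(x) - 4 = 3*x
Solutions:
 v(x) = C1 - x^3/6 - 3*x^2/4 - 2*x


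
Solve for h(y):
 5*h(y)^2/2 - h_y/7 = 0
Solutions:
 h(y) = -2/(C1 + 35*y)


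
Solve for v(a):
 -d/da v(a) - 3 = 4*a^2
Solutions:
 v(a) = C1 - 4*a^3/3 - 3*a


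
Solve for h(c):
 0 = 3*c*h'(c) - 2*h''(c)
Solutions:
 h(c) = C1 + C2*erfi(sqrt(3)*c/2)


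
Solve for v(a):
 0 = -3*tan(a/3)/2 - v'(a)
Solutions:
 v(a) = C1 + 9*log(cos(a/3))/2


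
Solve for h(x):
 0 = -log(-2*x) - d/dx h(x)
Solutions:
 h(x) = C1 - x*log(-x) + x*(1 - log(2))


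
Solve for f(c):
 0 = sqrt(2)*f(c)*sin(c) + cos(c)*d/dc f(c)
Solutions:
 f(c) = C1*cos(c)^(sqrt(2))


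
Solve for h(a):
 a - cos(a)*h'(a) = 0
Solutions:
 h(a) = C1 + Integral(a/cos(a), a)


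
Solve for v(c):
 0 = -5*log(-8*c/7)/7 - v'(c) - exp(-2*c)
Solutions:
 v(c) = C1 - 5*c*log(-c)/7 + 5*c*(-3*log(2) + 1 + log(7))/7 + exp(-2*c)/2


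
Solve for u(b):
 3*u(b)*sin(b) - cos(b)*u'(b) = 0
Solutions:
 u(b) = C1/cos(b)^3


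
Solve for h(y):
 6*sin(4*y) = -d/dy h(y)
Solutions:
 h(y) = C1 + 3*cos(4*y)/2


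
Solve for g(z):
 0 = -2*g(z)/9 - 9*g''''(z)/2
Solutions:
 g(z) = (C1*sin(z/3) + C2*cos(z/3))*exp(-z/3) + (C3*sin(z/3) + C4*cos(z/3))*exp(z/3)


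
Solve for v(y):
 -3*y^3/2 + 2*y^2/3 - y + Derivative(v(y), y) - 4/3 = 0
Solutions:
 v(y) = C1 + 3*y^4/8 - 2*y^3/9 + y^2/2 + 4*y/3


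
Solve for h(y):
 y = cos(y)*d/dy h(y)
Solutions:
 h(y) = C1 + Integral(y/cos(y), y)


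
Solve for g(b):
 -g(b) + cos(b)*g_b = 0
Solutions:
 g(b) = C1*sqrt(sin(b) + 1)/sqrt(sin(b) - 1)


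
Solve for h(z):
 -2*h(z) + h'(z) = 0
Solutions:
 h(z) = C1*exp(2*z)


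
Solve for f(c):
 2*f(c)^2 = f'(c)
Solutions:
 f(c) = -1/(C1 + 2*c)


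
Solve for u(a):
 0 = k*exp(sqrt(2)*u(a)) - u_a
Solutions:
 u(a) = sqrt(2)*(2*log(-1/(C1 + a*k)) - log(2))/4


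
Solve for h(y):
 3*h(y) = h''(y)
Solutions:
 h(y) = C1*exp(-sqrt(3)*y) + C2*exp(sqrt(3)*y)


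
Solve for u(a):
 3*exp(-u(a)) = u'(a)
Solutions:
 u(a) = log(C1 + 3*a)


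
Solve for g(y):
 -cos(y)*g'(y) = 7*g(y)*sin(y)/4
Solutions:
 g(y) = C1*cos(y)^(7/4)


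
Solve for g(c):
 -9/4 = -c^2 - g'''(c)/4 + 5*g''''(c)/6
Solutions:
 g(c) = C1 + C2*c + C3*c^2 + C4*exp(3*c/10) - c^5/15 - 10*c^4/9 - 719*c^3/54


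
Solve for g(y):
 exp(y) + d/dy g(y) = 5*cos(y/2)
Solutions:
 g(y) = C1 - exp(y) + 10*sin(y/2)


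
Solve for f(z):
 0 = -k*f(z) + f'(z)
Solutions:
 f(z) = C1*exp(k*z)


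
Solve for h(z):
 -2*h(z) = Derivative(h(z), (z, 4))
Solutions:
 h(z) = (C1*sin(2^(3/4)*z/2) + C2*cos(2^(3/4)*z/2))*exp(-2^(3/4)*z/2) + (C3*sin(2^(3/4)*z/2) + C4*cos(2^(3/4)*z/2))*exp(2^(3/4)*z/2)


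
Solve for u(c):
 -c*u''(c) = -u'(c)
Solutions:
 u(c) = C1 + C2*c^2


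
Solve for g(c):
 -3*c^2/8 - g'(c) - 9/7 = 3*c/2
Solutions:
 g(c) = C1 - c^3/8 - 3*c^2/4 - 9*c/7


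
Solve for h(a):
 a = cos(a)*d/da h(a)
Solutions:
 h(a) = C1 + Integral(a/cos(a), a)


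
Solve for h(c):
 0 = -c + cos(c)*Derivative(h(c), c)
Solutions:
 h(c) = C1 + Integral(c/cos(c), c)


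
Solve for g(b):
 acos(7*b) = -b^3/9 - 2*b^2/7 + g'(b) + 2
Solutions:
 g(b) = C1 + b^4/36 + 2*b^3/21 + b*acos(7*b) - 2*b - sqrt(1 - 49*b^2)/7


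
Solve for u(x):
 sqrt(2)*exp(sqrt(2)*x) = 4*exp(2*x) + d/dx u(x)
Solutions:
 u(x) = C1 - 2*exp(2*x) + exp(sqrt(2)*x)


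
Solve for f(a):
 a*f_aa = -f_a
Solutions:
 f(a) = C1 + C2*log(a)


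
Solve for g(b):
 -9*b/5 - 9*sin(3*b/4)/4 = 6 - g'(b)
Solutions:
 g(b) = C1 + 9*b^2/10 + 6*b - 3*cos(3*b/4)


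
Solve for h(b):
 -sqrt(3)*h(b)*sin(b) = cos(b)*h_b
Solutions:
 h(b) = C1*cos(b)^(sqrt(3))


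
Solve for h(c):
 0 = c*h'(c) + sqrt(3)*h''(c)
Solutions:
 h(c) = C1 + C2*erf(sqrt(2)*3^(3/4)*c/6)


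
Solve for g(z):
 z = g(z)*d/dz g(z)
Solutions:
 g(z) = -sqrt(C1 + z^2)
 g(z) = sqrt(C1 + z^2)


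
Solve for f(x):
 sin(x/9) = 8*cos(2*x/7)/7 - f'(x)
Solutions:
 f(x) = C1 + 4*sin(2*x/7) + 9*cos(x/9)


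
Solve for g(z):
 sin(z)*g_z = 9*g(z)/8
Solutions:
 g(z) = C1*(cos(z) - 1)^(9/16)/(cos(z) + 1)^(9/16)


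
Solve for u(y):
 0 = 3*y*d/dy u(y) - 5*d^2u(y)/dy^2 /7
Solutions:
 u(y) = C1 + C2*erfi(sqrt(210)*y/10)


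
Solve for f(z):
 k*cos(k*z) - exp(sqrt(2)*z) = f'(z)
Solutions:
 f(z) = C1 - sqrt(2)*exp(sqrt(2)*z)/2 + sin(k*z)


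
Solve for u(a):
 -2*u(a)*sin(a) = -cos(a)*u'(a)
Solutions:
 u(a) = C1/cos(a)^2


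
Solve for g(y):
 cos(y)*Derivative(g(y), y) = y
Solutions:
 g(y) = C1 + Integral(y/cos(y), y)


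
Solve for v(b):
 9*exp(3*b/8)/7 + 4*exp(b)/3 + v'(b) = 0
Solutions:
 v(b) = C1 - 24*exp(3*b/8)/7 - 4*exp(b)/3


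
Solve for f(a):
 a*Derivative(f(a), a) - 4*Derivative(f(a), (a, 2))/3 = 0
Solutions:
 f(a) = C1 + C2*erfi(sqrt(6)*a/4)


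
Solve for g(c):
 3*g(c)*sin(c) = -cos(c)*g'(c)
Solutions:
 g(c) = C1*cos(c)^3


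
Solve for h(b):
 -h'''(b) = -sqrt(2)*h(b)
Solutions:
 h(b) = C3*exp(2^(1/6)*b) + (C1*sin(2^(1/6)*sqrt(3)*b/2) + C2*cos(2^(1/6)*sqrt(3)*b/2))*exp(-2^(1/6)*b/2)


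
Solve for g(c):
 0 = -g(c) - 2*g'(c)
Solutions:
 g(c) = C1*exp(-c/2)


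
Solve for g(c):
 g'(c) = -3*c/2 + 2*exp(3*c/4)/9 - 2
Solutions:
 g(c) = C1 - 3*c^2/4 - 2*c + 8*exp(3*c/4)/27


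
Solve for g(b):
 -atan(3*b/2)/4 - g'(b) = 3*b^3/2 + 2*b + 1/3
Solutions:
 g(b) = C1 - 3*b^4/8 - b^2 - b*atan(3*b/2)/4 - b/3 + log(9*b^2 + 4)/12


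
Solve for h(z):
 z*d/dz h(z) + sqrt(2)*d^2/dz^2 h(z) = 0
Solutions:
 h(z) = C1 + C2*erf(2^(1/4)*z/2)


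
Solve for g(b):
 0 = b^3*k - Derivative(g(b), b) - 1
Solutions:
 g(b) = C1 + b^4*k/4 - b


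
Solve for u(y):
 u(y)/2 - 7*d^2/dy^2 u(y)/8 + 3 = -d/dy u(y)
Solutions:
 u(y) = C1*exp(2*y*(2 - sqrt(11))/7) + C2*exp(2*y*(2 + sqrt(11))/7) - 6


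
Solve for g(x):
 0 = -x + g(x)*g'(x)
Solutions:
 g(x) = -sqrt(C1 + x^2)
 g(x) = sqrt(C1 + x^2)


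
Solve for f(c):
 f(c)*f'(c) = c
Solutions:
 f(c) = -sqrt(C1 + c^2)
 f(c) = sqrt(C1 + c^2)


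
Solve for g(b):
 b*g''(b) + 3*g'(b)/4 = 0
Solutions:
 g(b) = C1 + C2*b^(1/4)


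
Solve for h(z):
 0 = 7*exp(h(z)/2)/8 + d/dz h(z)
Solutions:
 h(z) = 2*log(1/(C1 + 7*z)) + 8*log(2)


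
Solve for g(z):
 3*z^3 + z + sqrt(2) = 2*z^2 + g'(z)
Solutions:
 g(z) = C1 + 3*z^4/4 - 2*z^3/3 + z^2/2 + sqrt(2)*z


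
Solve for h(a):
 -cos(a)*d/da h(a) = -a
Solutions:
 h(a) = C1 + Integral(a/cos(a), a)


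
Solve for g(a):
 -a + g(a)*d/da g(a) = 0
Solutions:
 g(a) = -sqrt(C1 + a^2)
 g(a) = sqrt(C1 + a^2)


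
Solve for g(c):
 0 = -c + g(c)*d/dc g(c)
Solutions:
 g(c) = -sqrt(C1 + c^2)
 g(c) = sqrt(C1 + c^2)


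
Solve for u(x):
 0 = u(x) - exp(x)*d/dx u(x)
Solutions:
 u(x) = C1*exp(-exp(-x))


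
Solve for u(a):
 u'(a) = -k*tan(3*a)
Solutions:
 u(a) = C1 + k*log(cos(3*a))/3


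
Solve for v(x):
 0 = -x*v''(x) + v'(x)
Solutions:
 v(x) = C1 + C2*x^2


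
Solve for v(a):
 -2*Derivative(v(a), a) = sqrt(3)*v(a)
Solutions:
 v(a) = C1*exp(-sqrt(3)*a/2)


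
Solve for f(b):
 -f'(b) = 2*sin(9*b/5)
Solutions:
 f(b) = C1 + 10*cos(9*b/5)/9


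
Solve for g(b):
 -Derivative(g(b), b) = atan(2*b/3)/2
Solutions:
 g(b) = C1 - b*atan(2*b/3)/2 + 3*log(4*b^2 + 9)/8


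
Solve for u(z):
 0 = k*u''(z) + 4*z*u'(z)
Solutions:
 u(z) = C1 + C2*sqrt(k)*erf(sqrt(2)*z*sqrt(1/k))


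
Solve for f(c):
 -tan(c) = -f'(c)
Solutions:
 f(c) = C1 - log(cos(c))


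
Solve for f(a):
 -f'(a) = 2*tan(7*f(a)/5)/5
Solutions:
 f(a) = -5*asin(C1*exp(-14*a/25))/7 + 5*pi/7
 f(a) = 5*asin(C1*exp(-14*a/25))/7


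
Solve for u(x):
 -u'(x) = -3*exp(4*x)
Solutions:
 u(x) = C1 + 3*exp(4*x)/4


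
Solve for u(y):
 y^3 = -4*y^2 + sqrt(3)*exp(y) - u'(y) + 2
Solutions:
 u(y) = C1 - y^4/4 - 4*y^3/3 + 2*y + sqrt(3)*exp(y)


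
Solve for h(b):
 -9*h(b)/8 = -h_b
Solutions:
 h(b) = C1*exp(9*b/8)


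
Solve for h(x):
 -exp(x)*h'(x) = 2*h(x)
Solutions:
 h(x) = C1*exp(2*exp(-x))


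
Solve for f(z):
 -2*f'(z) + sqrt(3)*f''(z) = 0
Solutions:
 f(z) = C1 + C2*exp(2*sqrt(3)*z/3)


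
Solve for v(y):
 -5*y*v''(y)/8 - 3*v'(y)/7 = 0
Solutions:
 v(y) = C1 + C2*y^(11/35)


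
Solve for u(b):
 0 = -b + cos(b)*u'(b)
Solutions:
 u(b) = C1 + Integral(b/cos(b), b)


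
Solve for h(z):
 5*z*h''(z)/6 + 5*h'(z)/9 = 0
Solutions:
 h(z) = C1 + C2*z^(1/3)


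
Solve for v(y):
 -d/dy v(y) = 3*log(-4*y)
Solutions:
 v(y) = C1 - 3*y*log(-y) + 3*y*(1 - 2*log(2))


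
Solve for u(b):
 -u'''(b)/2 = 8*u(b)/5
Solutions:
 u(b) = C3*exp(-2*2^(1/3)*5^(2/3)*b/5) + (C1*sin(2^(1/3)*sqrt(3)*5^(2/3)*b/5) + C2*cos(2^(1/3)*sqrt(3)*5^(2/3)*b/5))*exp(2^(1/3)*5^(2/3)*b/5)


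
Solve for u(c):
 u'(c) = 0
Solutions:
 u(c) = C1


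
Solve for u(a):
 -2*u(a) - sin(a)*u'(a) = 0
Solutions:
 u(a) = C1*(cos(a) + 1)/(cos(a) - 1)


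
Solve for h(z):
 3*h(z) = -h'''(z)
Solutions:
 h(z) = C3*exp(-3^(1/3)*z) + (C1*sin(3^(5/6)*z/2) + C2*cos(3^(5/6)*z/2))*exp(3^(1/3)*z/2)


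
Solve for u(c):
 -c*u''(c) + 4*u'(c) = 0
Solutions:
 u(c) = C1 + C2*c^5


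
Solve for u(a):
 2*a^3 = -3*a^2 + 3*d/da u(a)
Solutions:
 u(a) = C1 + a^4/6 + a^3/3


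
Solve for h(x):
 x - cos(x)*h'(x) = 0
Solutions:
 h(x) = C1 + Integral(x/cos(x), x)


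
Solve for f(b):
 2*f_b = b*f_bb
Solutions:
 f(b) = C1 + C2*b^3


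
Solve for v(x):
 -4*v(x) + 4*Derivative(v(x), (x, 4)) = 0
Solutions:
 v(x) = C1*exp(-x) + C2*exp(x) + C3*sin(x) + C4*cos(x)


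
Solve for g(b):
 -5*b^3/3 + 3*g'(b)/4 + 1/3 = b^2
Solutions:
 g(b) = C1 + 5*b^4/9 + 4*b^3/9 - 4*b/9


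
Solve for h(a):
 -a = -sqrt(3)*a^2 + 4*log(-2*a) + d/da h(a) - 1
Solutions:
 h(a) = C1 + sqrt(3)*a^3/3 - a^2/2 - 4*a*log(-a) + a*(5 - 4*log(2))


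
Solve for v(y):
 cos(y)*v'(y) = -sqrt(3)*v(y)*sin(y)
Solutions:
 v(y) = C1*cos(y)^(sqrt(3))


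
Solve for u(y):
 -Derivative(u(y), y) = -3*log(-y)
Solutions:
 u(y) = C1 + 3*y*log(-y) - 3*y


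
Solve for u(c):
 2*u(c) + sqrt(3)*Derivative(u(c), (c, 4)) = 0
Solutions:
 u(c) = (C1*sin(2^(3/4)*3^(7/8)*c/6) + C2*cos(2^(3/4)*3^(7/8)*c/6))*exp(-2^(3/4)*3^(7/8)*c/6) + (C3*sin(2^(3/4)*3^(7/8)*c/6) + C4*cos(2^(3/4)*3^(7/8)*c/6))*exp(2^(3/4)*3^(7/8)*c/6)


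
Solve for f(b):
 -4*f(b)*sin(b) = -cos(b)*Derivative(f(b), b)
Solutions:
 f(b) = C1/cos(b)^4


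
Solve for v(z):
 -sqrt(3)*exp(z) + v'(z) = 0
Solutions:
 v(z) = C1 + sqrt(3)*exp(z)


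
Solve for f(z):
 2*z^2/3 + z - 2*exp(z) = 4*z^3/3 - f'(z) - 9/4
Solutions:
 f(z) = C1 + z^4/3 - 2*z^3/9 - z^2/2 - 9*z/4 + 2*exp(z)


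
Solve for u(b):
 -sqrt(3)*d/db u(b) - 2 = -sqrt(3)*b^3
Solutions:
 u(b) = C1 + b^4/4 - 2*sqrt(3)*b/3


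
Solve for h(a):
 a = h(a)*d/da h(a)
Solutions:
 h(a) = -sqrt(C1 + a^2)
 h(a) = sqrt(C1 + a^2)


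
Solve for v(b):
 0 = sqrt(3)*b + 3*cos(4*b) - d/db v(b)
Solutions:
 v(b) = C1 + sqrt(3)*b^2/2 + 3*sin(4*b)/4


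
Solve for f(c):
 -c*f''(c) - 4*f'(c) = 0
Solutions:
 f(c) = C1 + C2/c^3


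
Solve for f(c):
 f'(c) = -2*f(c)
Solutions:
 f(c) = C1*exp(-2*c)


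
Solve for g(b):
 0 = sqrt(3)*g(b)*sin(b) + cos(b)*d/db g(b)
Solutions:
 g(b) = C1*cos(b)^(sqrt(3))


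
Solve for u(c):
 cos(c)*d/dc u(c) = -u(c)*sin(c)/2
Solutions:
 u(c) = C1*sqrt(cos(c))


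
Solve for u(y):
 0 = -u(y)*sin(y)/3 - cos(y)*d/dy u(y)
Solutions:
 u(y) = C1*cos(y)^(1/3)


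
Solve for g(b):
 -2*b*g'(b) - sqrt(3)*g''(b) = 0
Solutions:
 g(b) = C1 + C2*erf(3^(3/4)*b/3)


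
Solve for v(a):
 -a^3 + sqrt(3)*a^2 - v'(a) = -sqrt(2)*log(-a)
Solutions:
 v(a) = C1 - a^4/4 + sqrt(3)*a^3/3 + sqrt(2)*a*log(-a) - sqrt(2)*a


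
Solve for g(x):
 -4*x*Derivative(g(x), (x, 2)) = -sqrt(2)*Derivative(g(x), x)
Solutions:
 g(x) = C1 + C2*x^(sqrt(2)/4 + 1)


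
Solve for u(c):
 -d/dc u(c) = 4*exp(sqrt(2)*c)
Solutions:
 u(c) = C1 - 2*sqrt(2)*exp(sqrt(2)*c)


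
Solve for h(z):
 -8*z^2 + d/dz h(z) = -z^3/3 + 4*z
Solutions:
 h(z) = C1 - z^4/12 + 8*z^3/3 + 2*z^2


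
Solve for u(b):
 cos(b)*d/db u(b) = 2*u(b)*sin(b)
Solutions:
 u(b) = C1/cos(b)^2


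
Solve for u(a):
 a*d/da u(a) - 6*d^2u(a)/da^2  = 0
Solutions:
 u(a) = C1 + C2*erfi(sqrt(3)*a/6)


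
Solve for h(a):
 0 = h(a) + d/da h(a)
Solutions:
 h(a) = C1*exp(-a)


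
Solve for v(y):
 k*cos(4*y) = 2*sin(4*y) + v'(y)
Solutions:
 v(y) = C1 + k*sin(4*y)/4 + cos(4*y)/2


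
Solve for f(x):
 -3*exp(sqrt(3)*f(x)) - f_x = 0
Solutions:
 f(x) = sqrt(3)*(2*log(1/(C1 + 3*x)) - log(3))/6


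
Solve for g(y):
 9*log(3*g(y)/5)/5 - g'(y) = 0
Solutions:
 -5*Integral(1/(log(_y) - log(5) + log(3)), (_y, g(y)))/9 = C1 - y


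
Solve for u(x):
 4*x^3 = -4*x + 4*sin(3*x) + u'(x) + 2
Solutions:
 u(x) = C1 + x^4 + 2*x^2 - 2*x + 4*cos(3*x)/3


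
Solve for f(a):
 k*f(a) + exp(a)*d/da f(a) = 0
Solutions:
 f(a) = C1*exp(k*exp(-a))


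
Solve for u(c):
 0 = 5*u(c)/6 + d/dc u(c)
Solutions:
 u(c) = C1*exp(-5*c/6)


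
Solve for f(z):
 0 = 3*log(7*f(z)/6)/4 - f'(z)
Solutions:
 4*Integral(1/(-log(_y) - log(7) + log(6)), (_y, f(z)))/3 = C1 - z


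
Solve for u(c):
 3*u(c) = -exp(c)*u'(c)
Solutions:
 u(c) = C1*exp(3*exp(-c))


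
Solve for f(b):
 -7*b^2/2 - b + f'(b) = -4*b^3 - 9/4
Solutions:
 f(b) = C1 - b^4 + 7*b^3/6 + b^2/2 - 9*b/4


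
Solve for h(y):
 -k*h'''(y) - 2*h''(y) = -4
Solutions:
 h(y) = C1 + C2*y + C3*exp(-2*y/k) + y^2


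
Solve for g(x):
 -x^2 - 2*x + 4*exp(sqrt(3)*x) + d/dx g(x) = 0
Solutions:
 g(x) = C1 + x^3/3 + x^2 - 4*sqrt(3)*exp(sqrt(3)*x)/3


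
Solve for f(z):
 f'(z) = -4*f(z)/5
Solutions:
 f(z) = C1*exp(-4*z/5)


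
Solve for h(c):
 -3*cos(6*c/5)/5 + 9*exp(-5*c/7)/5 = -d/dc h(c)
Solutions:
 h(c) = C1 + sin(6*c/5)/2 + 63*exp(-5*c/7)/25


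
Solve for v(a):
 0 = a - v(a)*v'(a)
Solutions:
 v(a) = -sqrt(C1 + a^2)
 v(a) = sqrt(C1 + a^2)


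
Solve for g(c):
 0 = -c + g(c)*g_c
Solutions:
 g(c) = -sqrt(C1 + c^2)
 g(c) = sqrt(C1 + c^2)


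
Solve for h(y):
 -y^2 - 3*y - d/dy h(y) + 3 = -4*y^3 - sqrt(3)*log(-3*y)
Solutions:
 h(y) = C1 + y^4 - y^3/3 - 3*y^2/2 + sqrt(3)*y*log(-y) + y*(-sqrt(3) + sqrt(3)*log(3) + 3)


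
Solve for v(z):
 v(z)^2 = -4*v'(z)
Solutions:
 v(z) = 4/(C1 + z)


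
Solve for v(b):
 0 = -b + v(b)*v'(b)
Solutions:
 v(b) = -sqrt(C1 + b^2)
 v(b) = sqrt(C1 + b^2)


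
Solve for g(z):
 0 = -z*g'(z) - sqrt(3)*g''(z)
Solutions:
 g(z) = C1 + C2*erf(sqrt(2)*3^(3/4)*z/6)


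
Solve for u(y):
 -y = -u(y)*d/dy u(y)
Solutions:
 u(y) = -sqrt(C1 + y^2)
 u(y) = sqrt(C1 + y^2)


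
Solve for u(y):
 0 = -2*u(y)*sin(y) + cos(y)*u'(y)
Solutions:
 u(y) = C1/cos(y)^2


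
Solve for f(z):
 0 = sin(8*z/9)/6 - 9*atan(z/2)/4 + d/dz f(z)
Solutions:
 f(z) = C1 + 9*z*atan(z/2)/4 - 9*log(z^2 + 4)/4 + 3*cos(8*z/9)/16


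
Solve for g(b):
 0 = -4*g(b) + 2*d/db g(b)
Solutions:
 g(b) = C1*exp(2*b)


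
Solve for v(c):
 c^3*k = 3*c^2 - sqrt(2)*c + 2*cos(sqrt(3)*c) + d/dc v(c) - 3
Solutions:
 v(c) = C1 + c^4*k/4 - c^3 + sqrt(2)*c^2/2 + 3*c - 2*sqrt(3)*sin(sqrt(3)*c)/3


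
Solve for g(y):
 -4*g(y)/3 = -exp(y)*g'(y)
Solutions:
 g(y) = C1*exp(-4*exp(-y)/3)


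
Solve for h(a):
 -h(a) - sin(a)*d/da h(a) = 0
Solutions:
 h(a) = C1*sqrt(cos(a) + 1)/sqrt(cos(a) - 1)


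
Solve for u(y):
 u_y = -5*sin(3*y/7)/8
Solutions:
 u(y) = C1 + 35*cos(3*y/7)/24


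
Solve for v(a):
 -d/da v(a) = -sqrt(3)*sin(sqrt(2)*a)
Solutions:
 v(a) = C1 - sqrt(6)*cos(sqrt(2)*a)/2


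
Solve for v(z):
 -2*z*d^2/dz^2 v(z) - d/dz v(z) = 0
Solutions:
 v(z) = C1 + C2*sqrt(z)


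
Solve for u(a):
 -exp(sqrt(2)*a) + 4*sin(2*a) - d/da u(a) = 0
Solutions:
 u(a) = C1 - sqrt(2)*exp(sqrt(2)*a)/2 - 2*cos(2*a)


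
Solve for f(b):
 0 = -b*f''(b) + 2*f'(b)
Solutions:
 f(b) = C1 + C2*b^3


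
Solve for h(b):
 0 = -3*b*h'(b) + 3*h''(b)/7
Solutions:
 h(b) = C1 + C2*erfi(sqrt(14)*b/2)


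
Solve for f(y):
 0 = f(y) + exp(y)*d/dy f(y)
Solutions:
 f(y) = C1*exp(exp(-y))


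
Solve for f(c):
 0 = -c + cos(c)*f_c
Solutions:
 f(c) = C1 + Integral(c/cos(c), c)


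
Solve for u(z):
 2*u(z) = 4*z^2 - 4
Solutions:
 u(z) = 2*z^2 - 2


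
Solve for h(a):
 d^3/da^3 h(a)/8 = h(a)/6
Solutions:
 h(a) = C3*exp(6^(2/3)*a/3) + (C1*sin(2^(2/3)*3^(1/6)*a/2) + C2*cos(2^(2/3)*3^(1/6)*a/2))*exp(-6^(2/3)*a/6)


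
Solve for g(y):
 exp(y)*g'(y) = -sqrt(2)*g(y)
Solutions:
 g(y) = C1*exp(sqrt(2)*exp(-y))


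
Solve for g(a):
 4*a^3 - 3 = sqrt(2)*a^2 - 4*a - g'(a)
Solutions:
 g(a) = C1 - a^4 + sqrt(2)*a^3/3 - 2*a^2 + 3*a


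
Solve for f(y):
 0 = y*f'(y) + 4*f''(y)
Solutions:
 f(y) = C1 + C2*erf(sqrt(2)*y/4)


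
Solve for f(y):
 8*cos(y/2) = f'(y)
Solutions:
 f(y) = C1 + 16*sin(y/2)


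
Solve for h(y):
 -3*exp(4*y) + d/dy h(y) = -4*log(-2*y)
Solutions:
 h(y) = C1 - 4*y*log(-y) + 4*y*(1 - log(2)) + 3*exp(4*y)/4


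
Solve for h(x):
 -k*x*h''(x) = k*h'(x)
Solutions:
 h(x) = C1 + C2*log(x)


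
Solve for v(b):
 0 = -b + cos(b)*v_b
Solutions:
 v(b) = C1 + Integral(b/cos(b), b)


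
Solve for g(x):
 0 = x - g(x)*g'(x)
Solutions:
 g(x) = -sqrt(C1 + x^2)
 g(x) = sqrt(C1 + x^2)


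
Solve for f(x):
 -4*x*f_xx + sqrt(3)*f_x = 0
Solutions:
 f(x) = C1 + C2*x^(sqrt(3)/4 + 1)


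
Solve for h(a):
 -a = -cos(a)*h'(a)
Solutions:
 h(a) = C1 + Integral(a/cos(a), a)


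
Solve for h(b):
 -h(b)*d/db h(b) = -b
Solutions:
 h(b) = -sqrt(C1 + b^2)
 h(b) = sqrt(C1 + b^2)


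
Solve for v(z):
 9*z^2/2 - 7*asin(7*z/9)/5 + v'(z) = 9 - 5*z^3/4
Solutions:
 v(z) = C1 - 5*z^4/16 - 3*z^3/2 + 7*z*asin(7*z/9)/5 + 9*z + sqrt(81 - 49*z^2)/5


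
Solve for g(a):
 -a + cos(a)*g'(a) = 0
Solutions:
 g(a) = C1 + Integral(a/cos(a), a)


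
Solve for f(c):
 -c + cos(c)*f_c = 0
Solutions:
 f(c) = C1 + Integral(c/cos(c), c)


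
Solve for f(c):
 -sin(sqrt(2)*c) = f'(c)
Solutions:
 f(c) = C1 + sqrt(2)*cos(sqrt(2)*c)/2


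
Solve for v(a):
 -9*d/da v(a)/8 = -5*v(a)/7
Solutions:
 v(a) = C1*exp(40*a/63)


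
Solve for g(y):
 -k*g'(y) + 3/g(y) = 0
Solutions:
 g(y) = -sqrt(C1 + 6*y/k)
 g(y) = sqrt(C1 + 6*y/k)


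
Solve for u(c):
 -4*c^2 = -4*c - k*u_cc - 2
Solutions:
 u(c) = C1 + C2*c + c^4/(3*k) - 2*c^3/(3*k) - c^2/k


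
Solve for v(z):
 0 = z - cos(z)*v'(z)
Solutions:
 v(z) = C1 + Integral(z/cos(z), z)


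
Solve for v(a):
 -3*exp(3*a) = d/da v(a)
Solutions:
 v(a) = C1 - exp(3*a)


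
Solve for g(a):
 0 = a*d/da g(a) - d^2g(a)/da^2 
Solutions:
 g(a) = C1 + C2*erfi(sqrt(2)*a/2)


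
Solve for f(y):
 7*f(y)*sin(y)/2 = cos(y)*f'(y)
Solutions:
 f(y) = C1/cos(y)^(7/2)


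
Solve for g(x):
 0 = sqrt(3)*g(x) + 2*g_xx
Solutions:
 g(x) = C1*sin(sqrt(2)*3^(1/4)*x/2) + C2*cos(sqrt(2)*3^(1/4)*x/2)


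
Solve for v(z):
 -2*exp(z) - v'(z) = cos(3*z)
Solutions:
 v(z) = C1 - 2*exp(z) - sin(3*z)/3


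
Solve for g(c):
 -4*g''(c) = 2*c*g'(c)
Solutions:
 g(c) = C1 + C2*erf(c/2)


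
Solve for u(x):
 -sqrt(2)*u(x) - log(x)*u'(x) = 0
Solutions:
 u(x) = C1*exp(-sqrt(2)*li(x))


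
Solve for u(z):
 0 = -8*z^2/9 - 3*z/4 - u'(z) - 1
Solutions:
 u(z) = C1 - 8*z^3/27 - 3*z^2/8 - z


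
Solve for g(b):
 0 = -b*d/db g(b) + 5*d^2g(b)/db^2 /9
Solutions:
 g(b) = C1 + C2*erfi(3*sqrt(10)*b/10)


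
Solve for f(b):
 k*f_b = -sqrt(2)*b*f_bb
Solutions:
 f(b) = C1 + b^(-sqrt(2)*re(k)/2 + 1)*(C2*sin(sqrt(2)*log(b)*Abs(im(k))/2) + C3*cos(sqrt(2)*log(b)*im(k)/2))


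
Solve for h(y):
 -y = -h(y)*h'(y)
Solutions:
 h(y) = -sqrt(C1 + y^2)
 h(y) = sqrt(C1 + y^2)


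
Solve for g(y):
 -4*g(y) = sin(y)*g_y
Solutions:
 g(y) = C1*(cos(y)^2 + 2*cos(y) + 1)/(cos(y)^2 - 2*cos(y) + 1)


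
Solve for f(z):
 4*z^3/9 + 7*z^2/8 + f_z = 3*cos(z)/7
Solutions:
 f(z) = C1 - z^4/9 - 7*z^3/24 + 3*sin(z)/7


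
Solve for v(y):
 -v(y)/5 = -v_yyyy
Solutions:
 v(y) = C1*exp(-5^(3/4)*y/5) + C2*exp(5^(3/4)*y/5) + C3*sin(5^(3/4)*y/5) + C4*cos(5^(3/4)*y/5)


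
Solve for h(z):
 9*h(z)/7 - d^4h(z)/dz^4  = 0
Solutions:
 h(z) = C1*exp(-sqrt(3)*7^(3/4)*z/7) + C2*exp(sqrt(3)*7^(3/4)*z/7) + C3*sin(sqrt(3)*7^(3/4)*z/7) + C4*cos(sqrt(3)*7^(3/4)*z/7)


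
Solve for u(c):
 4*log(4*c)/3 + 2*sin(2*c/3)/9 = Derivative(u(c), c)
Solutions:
 u(c) = C1 + 4*c*log(c)/3 - 4*c/3 + 8*c*log(2)/3 - cos(2*c/3)/3


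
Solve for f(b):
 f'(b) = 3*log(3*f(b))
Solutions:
 -Integral(1/(log(_y) + log(3)), (_y, f(b)))/3 = C1 - b


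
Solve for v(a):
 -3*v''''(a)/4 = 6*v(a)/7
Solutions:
 v(a) = (C1*sin(2^(1/4)*7^(3/4)*a/7) + C2*cos(2^(1/4)*7^(3/4)*a/7))*exp(-2^(1/4)*7^(3/4)*a/7) + (C3*sin(2^(1/4)*7^(3/4)*a/7) + C4*cos(2^(1/4)*7^(3/4)*a/7))*exp(2^(1/4)*7^(3/4)*a/7)


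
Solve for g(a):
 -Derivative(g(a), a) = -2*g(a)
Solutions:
 g(a) = C1*exp(2*a)


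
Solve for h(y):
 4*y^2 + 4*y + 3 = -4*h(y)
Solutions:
 h(y) = -y^2 - y - 3/4


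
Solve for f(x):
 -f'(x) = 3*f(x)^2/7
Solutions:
 f(x) = 7/(C1 + 3*x)


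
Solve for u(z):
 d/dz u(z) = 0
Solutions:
 u(z) = C1


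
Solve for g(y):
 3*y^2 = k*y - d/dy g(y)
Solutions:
 g(y) = C1 + k*y^2/2 - y^3


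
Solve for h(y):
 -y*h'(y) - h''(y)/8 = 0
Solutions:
 h(y) = C1 + C2*erf(2*y)


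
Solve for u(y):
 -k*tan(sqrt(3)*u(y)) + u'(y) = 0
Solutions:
 u(y) = sqrt(3)*(pi - asin(C1*exp(sqrt(3)*k*y)))/3
 u(y) = sqrt(3)*asin(C1*exp(sqrt(3)*k*y))/3


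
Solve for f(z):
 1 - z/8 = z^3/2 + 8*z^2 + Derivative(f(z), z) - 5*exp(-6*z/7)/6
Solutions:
 f(z) = C1 - z^4/8 - 8*z^3/3 - z^2/16 + z - 35*exp(-6*z/7)/36


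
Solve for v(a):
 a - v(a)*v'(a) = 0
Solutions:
 v(a) = -sqrt(C1 + a^2)
 v(a) = sqrt(C1 + a^2)


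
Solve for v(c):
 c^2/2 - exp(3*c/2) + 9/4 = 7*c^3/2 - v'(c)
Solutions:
 v(c) = C1 + 7*c^4/8 - c^3/6 - 9*c/4 + 2*exp(3*c/2)/3


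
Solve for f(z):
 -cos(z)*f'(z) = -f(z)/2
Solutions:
 f(z) = C1*(sin(z) + 1)^(1/4)/(sin(z) - 1)^(1/4)


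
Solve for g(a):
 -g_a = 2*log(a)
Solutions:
 g(a) = C1 - 2*a*log(a) + 2*a


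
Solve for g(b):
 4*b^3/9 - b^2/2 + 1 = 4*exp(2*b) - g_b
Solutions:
 g(b) = C1 - b^4/9 + b^3/6 - b + 2*exp(2*b)


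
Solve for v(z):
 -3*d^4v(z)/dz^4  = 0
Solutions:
 v(z) = C1 + C2*z + C3*z^2 + C4*z^3


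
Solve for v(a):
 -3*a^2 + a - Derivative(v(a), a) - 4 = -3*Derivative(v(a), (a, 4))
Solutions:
 v(a) = C1 + C4*exp(3^(2/3)*a/3) - a^3 + a^2/2 - 4*a + (C2*sin(3^(1/6)*a/2) + C3*cos(3^(1/6)*a/2))*exp(-3^(2/3)*a/6)


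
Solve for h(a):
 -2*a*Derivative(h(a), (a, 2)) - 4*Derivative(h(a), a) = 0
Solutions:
 h(a) = C1 + C2/a


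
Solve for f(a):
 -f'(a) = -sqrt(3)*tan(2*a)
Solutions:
 f(a) = C1 - sqrt(3)*log(cos(2*a))/2


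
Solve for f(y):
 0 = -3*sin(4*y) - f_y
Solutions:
 f(y) = C1 + 3*cos(4*y)/4


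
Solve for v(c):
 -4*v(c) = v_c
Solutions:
 v(c) = C1*exp(-4*c)


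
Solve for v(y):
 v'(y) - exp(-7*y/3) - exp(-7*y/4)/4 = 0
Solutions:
 v(y) = C1 - 3*exp(-7*y/3)/7 - exp(-7*y/4)/7


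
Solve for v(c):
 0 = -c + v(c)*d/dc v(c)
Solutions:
 v(c) = -sqrt(C1 + c^2)
 v(c) = sqrt(C1 + c^2)


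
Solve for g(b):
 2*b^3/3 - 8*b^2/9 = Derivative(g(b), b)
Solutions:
 g(b) = C1 + b^4/6 - 8*b^3/27


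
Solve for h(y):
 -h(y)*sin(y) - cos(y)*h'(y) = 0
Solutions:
 h(y) = C1*cos(y)


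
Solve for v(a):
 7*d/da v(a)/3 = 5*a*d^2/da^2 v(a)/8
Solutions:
 v(a) = C1 + C2*a^(71/15)


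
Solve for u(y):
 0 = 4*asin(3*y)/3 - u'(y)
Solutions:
 u(y) = C1 + 4*y*asin(3*y)/3 + 4*sqrt(1 - 9*y^2)/9


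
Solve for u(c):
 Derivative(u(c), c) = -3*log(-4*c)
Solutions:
 u(c) = C1 - 3*c*log(-c) + 3*c*(1 - 2*log(2))


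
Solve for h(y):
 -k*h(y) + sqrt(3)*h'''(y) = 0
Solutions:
 h(y) = C1*exp(3^(5/6)*k^(1/3)*y/3) + C2*exp(k^(1/3)*y*(-3^(5/6) + 3*3^(1/3)*I)/6) + C3*exp(-k^(1/3)*y*(3^(5/6) + 3*3^(1/3)*I)/6)


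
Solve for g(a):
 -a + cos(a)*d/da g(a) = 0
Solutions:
 g(a) = C1 + Integral(a/cos(a), a)


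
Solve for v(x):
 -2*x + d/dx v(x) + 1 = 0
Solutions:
 v(x) = C1 + x^2 - x


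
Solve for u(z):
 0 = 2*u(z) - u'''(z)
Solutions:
 u(z) = C3*exp(2^(1/3)*z) + (C1*sin(2^(1/3)*sqrt(3)*z/2) + C2*cos(2^(1/3)*sqrt(3)*z/2))*exp(-2^(1/3)*z/2)


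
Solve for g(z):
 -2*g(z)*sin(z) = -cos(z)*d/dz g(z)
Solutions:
 g(z) = C1/cos(z)^2


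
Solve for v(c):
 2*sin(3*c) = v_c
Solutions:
 v(c) = C1 - 2*cos(3*c)/3


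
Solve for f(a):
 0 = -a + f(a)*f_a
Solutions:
 f(a) = -sqrt(C1 + a^2)
 f(a) = sqrt(C1 + a^2)


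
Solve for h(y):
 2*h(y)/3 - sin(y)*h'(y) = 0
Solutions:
 h(y) = C1*(cos(y) - 1)^(1/3)/(cos(y) + 1)^(1/3)


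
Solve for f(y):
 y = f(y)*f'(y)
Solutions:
 f(y) = -sqrt(C1 + y^2)
 f(y) = sqrt(C1 + y^2)


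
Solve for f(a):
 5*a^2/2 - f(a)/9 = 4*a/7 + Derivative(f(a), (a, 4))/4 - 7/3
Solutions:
 f(a) = 45*a^2/2 - 36*a/7 + (C1*sin(sqrt(3)*a/3) + C2*cos(sqrt(3)*a/3))*exp(-sqrt(3)*a/3) + (C3*sin(sqrt(3)*a/3) + C4*cos(sqrt(3)*a/3))*exp(sqrt(3)*a/3) + 21


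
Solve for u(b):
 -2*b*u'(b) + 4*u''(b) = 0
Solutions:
 u(b) = C1 + C2*erfi(b/2)


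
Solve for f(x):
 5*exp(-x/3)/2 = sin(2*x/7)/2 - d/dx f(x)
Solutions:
 f(x) = C1 - 7*cos(2*x/7)/4 + 15*exp(-x/3)/2


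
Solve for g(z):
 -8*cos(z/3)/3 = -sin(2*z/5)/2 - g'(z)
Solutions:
 g(z) = C1 + 8*sin(z/3) + 5*cos(2*z/5)/4


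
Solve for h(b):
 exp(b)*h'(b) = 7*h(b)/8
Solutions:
 h(b) = C1*exp(-7*exp(-b)/8)


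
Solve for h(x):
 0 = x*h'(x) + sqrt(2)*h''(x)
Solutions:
 h(x) = C1 + C2*erf(2^(1/4)*x/2)
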